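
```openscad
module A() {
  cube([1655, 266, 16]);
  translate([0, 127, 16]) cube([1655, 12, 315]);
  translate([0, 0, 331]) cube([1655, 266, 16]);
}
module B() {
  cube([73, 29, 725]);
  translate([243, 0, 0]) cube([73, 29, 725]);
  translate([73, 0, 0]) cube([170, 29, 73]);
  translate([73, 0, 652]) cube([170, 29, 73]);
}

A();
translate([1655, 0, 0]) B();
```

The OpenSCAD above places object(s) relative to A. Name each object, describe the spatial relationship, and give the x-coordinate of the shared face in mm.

A is an I-beam. B is a picture frame. The picture frame is against the I-beam's +x side, with their −y faces flush. The x-coordinate of the shared face is 1655 mm.

The I-beam's +x face and the picture frame's −x face are both at x = 1655 mm.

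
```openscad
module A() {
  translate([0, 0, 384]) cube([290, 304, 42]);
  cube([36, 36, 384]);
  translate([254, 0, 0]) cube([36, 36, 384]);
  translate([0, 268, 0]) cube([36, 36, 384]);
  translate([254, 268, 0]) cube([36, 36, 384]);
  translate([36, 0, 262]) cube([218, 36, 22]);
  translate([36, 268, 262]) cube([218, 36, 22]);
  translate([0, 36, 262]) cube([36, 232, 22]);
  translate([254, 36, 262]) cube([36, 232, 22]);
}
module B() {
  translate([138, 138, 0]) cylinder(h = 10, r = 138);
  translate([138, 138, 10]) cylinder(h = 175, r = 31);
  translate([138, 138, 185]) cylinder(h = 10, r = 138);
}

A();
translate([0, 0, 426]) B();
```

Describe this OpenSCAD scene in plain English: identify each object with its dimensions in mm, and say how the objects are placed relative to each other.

A is a four-legged stool. The seat is a 290×304×42 mm slab whose top surface is at z = 426 mm; four square legs, each 36×36 mm in cross-section, run from the floor (z = 0) to the underside of the seat, each flush with a corner of the seat. Four stretchers, 36 mm wide and 22 mm tall, connect adjacent legs with their undersides at z = 262 mm, each running between the inner faces of the legs it joins and aligned with the legs' outer faces on the other axis.

B is a spool: two coaxial disc flanges of radius 138 mm and thickness 10 mm, joined by a core cylinder of radius 31 mm and height 175 mm. The lower flange rests on z = 0 and the three cylinders share a vertical axis.

The spool is on top of the stool.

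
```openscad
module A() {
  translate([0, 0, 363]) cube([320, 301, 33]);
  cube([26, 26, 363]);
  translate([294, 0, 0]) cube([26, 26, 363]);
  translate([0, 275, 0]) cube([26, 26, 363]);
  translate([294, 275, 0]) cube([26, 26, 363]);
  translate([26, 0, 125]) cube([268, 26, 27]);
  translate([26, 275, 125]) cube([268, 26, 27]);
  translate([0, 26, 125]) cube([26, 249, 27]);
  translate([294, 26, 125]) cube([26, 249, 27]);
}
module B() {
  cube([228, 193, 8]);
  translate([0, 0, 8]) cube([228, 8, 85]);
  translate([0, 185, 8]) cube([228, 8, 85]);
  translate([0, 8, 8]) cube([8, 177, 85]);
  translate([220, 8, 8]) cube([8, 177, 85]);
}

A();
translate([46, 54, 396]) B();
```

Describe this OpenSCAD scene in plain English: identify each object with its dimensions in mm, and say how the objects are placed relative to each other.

A is a four-legged stool. The seat is 320×301 mm, 33 mm thick, top at z = 396 mm. It stands on four square legs, each 26×26 mm in cross-section, from z = 0 to the seat underside, each flush with a corner of the seat. Four stretchers, 26 mm wide and 27 mm tall, connect adjacent legs with their undersides at z = 125 mm, each running between the inner faces of the legs it joins and aligned with the legs' outer faces on the other axis.

B is an open storage box with external size 228×193×93 mm and wall thickness 8 mm (the base is also 8 mm thick). The base covers the whole footprint; the four walls stand on the base, with the y-facing walls full-width and the x-facing walls fitting between their inner faces.

The open box is on top of the stool, centred.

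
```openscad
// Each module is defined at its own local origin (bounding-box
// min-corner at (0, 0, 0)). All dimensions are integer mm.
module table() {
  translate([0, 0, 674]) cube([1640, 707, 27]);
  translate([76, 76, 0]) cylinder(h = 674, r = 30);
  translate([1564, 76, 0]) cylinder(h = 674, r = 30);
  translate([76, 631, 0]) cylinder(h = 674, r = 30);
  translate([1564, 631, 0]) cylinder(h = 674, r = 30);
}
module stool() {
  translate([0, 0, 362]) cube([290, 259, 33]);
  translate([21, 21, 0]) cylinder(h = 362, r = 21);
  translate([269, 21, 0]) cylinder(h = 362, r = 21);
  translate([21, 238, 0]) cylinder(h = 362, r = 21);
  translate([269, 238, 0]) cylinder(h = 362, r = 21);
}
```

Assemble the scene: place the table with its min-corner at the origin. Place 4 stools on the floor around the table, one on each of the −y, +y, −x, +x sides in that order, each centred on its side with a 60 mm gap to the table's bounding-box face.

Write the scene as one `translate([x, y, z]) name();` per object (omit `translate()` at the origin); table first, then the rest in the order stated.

table();
translate([675, -319, 0]) stool();
translate([675, 767, 0]) stool();
translate([-350, 224, 0]) stool();
translate([1700, 224, 0]) stool();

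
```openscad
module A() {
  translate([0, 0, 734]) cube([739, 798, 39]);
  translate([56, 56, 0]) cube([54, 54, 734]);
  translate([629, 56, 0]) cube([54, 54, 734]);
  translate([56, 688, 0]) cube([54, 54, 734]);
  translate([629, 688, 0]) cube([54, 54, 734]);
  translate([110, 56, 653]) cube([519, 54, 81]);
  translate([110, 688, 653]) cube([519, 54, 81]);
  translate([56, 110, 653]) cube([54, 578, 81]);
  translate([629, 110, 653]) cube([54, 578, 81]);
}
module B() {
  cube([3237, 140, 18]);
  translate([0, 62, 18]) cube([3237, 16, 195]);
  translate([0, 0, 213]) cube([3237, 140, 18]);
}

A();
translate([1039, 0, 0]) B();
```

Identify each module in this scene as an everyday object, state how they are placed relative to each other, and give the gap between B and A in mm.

The I-beam's nearest face is 300 mm from the table's +x face.

A is a table. B is an I-beam. The I-beam is on the floor beside the table on its +x side. The gap between the I-beam and the table is 300 mm.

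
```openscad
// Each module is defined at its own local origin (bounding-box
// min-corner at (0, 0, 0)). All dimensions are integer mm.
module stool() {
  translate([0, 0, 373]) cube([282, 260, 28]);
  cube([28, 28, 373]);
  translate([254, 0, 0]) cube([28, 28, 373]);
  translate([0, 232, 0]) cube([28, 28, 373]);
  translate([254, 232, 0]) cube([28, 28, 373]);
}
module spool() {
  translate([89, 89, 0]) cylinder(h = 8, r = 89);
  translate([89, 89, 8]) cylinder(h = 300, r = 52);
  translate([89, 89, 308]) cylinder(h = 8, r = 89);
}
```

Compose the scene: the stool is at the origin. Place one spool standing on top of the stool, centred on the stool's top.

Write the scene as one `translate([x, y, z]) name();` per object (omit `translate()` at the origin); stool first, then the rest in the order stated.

stool();
translate([52, 41, 401]) spool();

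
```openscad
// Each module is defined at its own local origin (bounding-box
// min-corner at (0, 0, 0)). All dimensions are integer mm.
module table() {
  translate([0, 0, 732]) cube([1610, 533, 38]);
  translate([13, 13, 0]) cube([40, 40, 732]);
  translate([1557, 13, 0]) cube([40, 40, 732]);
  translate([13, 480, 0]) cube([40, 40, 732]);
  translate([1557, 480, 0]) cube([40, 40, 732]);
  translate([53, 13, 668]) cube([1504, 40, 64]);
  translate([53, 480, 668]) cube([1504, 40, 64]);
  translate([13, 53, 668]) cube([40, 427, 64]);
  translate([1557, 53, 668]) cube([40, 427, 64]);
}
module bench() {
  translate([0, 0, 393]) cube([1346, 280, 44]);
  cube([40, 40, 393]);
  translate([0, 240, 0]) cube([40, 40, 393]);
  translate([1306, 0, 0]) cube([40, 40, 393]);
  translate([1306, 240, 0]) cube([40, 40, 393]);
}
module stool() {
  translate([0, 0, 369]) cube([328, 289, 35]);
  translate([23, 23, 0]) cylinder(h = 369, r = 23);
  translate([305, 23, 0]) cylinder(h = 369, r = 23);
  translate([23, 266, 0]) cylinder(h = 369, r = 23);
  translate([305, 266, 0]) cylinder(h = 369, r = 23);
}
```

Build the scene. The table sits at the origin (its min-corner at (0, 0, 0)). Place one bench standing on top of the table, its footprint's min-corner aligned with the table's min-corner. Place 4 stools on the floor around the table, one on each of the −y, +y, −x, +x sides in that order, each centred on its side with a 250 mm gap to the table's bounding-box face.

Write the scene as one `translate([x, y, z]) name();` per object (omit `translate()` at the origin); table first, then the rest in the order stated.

table();
translate([0, 0, 770]) bench();
translate([641, -539, 0]) stool();
translate([641, 783, 0]) stool();
translate([-578, 122, 0]) stool();
translate([1860, 122, 0]) stool();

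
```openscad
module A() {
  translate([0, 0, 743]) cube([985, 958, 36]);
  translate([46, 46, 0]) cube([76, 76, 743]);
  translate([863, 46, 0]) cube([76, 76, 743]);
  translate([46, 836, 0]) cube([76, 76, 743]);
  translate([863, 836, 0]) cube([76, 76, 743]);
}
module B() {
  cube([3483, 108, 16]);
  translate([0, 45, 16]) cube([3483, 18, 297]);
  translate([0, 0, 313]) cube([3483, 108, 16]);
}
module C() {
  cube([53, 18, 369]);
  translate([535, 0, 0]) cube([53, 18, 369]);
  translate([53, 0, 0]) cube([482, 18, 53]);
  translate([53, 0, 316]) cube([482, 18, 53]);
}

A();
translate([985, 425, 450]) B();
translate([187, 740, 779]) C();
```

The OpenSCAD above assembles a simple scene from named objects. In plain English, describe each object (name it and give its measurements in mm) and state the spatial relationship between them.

A is a table with a 985×958 mm rectangular top, 36 mm thick, top surface at z = 779 mm, supported by four 76×76 mm square legs, each inset 46 mm from the nearest pair of top edges, running from the floor.

B is an I-beam lying along x, 3483 mm long. Overall section height 329 mm. Two flanges 108 mm wide (y) and 16 mm thick, one on the floor and one at the top; a web 18 mm thick runs between them, centred on the flange width.

C is a picture frame with a 482×263 mm rectangular opening (x by z) and a uniform 53 mm border on every side. Frame depth is 18 mm along y. It is built from two vertical stiles running the full outside height and two horizontal rails spanning the gap between the stiles.

The I-beam is beside the table with their tops flush at z = 779. The picture frame is on top of the table.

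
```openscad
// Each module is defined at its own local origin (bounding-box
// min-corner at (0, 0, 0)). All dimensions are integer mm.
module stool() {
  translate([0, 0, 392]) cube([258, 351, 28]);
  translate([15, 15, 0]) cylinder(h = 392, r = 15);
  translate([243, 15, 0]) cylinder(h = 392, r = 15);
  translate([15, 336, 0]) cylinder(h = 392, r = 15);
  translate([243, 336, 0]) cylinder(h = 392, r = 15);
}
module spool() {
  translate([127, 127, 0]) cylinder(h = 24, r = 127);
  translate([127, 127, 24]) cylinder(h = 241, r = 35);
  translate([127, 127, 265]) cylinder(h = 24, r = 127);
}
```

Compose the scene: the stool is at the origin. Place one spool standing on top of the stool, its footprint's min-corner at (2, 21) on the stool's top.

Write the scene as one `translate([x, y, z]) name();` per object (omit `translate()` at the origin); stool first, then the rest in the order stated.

stool();
translate([2, 21, 420]) spool();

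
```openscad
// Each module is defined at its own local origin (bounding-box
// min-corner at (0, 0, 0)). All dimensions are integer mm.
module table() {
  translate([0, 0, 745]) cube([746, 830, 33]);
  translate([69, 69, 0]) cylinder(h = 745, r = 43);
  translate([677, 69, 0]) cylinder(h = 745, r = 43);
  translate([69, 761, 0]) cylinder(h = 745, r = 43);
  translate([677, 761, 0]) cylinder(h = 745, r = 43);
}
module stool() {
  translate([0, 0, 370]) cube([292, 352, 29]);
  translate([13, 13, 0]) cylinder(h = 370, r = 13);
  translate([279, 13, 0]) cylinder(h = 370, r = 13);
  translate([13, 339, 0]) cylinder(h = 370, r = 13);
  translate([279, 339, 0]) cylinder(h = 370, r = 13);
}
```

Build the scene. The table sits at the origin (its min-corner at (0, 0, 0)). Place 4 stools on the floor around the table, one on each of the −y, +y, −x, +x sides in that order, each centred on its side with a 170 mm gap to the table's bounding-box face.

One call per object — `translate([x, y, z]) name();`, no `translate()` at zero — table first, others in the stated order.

table();
translate([227, -522, 0]) stool();
translate([227, 1000, 0]) stool();
translate([-462, 239, 0]) stool();
translate([916, 239, 0]) stool();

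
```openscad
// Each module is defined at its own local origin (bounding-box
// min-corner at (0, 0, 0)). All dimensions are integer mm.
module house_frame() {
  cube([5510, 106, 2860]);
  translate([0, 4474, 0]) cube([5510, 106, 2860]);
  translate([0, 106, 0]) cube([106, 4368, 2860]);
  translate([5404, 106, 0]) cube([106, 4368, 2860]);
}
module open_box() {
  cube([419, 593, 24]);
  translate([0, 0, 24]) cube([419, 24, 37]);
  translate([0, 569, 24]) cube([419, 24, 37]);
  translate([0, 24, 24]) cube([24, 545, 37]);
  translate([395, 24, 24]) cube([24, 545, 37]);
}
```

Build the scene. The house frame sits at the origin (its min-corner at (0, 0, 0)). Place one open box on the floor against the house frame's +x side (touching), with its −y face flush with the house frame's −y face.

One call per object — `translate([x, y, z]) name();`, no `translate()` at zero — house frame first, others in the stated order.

house_frame();
translate([5510, 0, 0]) open_box();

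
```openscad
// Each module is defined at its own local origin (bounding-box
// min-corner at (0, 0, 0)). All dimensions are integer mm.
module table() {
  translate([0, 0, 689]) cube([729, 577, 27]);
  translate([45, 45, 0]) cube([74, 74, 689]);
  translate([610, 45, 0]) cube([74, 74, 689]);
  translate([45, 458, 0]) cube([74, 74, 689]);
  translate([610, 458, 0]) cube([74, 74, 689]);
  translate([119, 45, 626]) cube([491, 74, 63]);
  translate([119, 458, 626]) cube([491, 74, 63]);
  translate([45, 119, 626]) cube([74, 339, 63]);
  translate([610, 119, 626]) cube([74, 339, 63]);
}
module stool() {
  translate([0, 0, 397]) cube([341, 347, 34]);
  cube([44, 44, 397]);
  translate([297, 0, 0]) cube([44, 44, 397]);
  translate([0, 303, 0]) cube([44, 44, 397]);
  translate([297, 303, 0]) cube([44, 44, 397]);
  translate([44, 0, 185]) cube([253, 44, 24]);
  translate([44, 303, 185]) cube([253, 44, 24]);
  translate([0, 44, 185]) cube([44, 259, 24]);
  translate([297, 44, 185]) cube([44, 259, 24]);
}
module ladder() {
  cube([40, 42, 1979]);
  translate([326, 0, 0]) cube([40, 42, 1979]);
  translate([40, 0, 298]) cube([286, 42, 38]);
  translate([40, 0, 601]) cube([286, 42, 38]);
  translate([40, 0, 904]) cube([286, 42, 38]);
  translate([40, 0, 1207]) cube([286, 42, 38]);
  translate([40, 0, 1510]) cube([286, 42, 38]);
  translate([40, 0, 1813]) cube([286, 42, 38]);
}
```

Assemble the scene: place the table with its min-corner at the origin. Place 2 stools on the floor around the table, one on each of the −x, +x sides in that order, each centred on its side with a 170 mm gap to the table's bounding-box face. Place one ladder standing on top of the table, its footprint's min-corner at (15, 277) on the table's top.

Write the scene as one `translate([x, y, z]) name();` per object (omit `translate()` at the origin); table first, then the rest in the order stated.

table();
translate([-511, 115, 0]) stool();
translate([899, 115, 0]) stool();
translate([15, 277, 716]) ladder();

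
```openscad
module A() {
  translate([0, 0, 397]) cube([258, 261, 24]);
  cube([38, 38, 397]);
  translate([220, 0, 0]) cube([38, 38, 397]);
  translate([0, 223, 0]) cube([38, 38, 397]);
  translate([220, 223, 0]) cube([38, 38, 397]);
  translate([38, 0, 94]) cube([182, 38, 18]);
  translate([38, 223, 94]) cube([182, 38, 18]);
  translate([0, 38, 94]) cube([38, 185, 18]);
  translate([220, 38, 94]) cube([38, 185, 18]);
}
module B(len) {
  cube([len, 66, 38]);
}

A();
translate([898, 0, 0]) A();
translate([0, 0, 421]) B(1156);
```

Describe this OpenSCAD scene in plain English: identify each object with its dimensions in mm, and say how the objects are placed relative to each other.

A is a four-legged stool. The seat is 258×261 mm, 24 mm thick, top at z = 421 mm. It stands on four square legs, each 38×38 mm in cross-section, from z = 0 to the seat underside, each flush with a corner of the seat. Four stretchers, 38 mm wide and 18 mm tall, connect adjacent legs with their undersides at z = 94 mm, each running between the inner faces of the legs it joins and aligned with the legs' outer faces on the other axis.

B is a rectangular beam 1156 mm long (x), 66 mm deep (y), 38 mm thick (z).

The beam spans the tops of two stools placed 640 mm apart, resting at z = 421 mm.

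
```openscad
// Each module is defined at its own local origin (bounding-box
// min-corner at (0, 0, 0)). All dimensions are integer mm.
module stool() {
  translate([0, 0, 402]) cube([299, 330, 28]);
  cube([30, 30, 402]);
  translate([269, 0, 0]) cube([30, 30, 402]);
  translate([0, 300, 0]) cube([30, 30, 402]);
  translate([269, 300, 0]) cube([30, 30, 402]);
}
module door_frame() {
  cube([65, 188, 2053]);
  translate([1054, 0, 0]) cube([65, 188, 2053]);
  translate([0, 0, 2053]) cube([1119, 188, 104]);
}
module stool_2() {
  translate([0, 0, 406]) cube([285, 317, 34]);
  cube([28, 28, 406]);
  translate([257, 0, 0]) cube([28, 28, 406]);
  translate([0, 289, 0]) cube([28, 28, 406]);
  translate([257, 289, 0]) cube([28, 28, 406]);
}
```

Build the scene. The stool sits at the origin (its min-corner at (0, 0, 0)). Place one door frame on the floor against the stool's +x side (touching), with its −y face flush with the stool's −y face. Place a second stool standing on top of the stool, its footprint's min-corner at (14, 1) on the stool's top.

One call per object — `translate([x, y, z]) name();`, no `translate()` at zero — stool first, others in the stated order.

stool();
translate([299, 0, 0]) door_frame();
translate([14, 1, 430]) stool_2();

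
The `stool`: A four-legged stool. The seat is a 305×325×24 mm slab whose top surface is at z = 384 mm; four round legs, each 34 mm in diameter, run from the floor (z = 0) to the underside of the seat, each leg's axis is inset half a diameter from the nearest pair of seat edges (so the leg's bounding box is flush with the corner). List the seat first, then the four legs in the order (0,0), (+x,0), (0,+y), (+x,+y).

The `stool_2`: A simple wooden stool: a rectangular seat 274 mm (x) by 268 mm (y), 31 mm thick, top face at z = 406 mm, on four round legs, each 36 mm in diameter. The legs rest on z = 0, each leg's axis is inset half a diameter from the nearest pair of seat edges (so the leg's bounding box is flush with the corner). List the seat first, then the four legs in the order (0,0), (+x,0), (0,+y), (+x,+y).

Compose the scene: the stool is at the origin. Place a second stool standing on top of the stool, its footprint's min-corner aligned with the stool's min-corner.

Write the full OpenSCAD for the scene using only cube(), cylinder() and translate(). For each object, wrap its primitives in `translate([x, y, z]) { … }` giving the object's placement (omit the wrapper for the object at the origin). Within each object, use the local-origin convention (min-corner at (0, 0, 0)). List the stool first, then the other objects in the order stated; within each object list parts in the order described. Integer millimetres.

translate([0, 0, 360]) cube([305, 325, 24]);
translate([17, 17, 0]) cylinder(h = 360, r = 17);
translate([288, 17, 0]) cylinder(h = 360, r = 17);
translate([17, 308, 0]) cylinder(h = 360, r = 17);
translate([288, 308, 0]) cylinder(h = 360, r = 17);
translate([0, 0, 384]) {
  translate([0, 0, 375]) cube([274, 268, 31]);
  translate([18, 18, 0]) cylinder(h = 375, r = 18);
  translate([256, 18, 0]) cylinder(h = 375, r = 18);
  translate([18, 250, 0]) cylinder(h = 375, r = 18);
  translate([256, 250, 0]) cylinder(h = 375, r = 18);
}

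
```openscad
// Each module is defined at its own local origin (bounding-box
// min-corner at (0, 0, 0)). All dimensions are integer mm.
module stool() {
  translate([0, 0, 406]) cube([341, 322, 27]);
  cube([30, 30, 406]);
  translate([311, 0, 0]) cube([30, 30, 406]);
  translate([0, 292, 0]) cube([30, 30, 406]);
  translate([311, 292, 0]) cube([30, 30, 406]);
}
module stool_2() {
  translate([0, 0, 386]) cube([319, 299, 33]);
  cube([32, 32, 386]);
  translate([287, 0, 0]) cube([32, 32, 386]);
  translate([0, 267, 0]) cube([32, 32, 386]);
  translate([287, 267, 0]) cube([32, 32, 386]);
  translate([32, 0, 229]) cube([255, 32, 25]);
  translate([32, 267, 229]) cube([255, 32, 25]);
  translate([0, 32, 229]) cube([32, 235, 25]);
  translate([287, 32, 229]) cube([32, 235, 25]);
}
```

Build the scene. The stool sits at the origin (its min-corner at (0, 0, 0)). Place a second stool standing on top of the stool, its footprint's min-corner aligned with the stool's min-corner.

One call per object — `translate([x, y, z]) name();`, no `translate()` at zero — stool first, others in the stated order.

stool();
translate([0, 0, 433]) stool_2();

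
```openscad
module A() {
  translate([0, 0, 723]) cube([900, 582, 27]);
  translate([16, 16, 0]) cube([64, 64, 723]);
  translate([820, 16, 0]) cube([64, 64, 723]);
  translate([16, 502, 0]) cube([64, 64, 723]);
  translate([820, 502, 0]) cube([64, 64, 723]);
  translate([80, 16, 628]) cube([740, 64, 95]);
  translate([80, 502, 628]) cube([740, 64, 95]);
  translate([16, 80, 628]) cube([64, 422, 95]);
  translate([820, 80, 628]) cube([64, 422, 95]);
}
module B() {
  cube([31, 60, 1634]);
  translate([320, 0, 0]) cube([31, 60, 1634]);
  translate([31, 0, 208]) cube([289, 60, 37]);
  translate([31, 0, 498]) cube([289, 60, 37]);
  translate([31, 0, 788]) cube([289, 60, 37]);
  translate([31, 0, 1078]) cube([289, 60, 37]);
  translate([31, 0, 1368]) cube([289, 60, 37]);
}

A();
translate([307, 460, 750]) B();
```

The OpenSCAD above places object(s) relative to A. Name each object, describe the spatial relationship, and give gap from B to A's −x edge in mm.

The ladder's min-x is at 307; the table's min-x is 0; gap = 307 mm.

A is a table. B is a ladder. The ladder is on top of the table. The gap from the ladder to the table's −x edge is 307 mm.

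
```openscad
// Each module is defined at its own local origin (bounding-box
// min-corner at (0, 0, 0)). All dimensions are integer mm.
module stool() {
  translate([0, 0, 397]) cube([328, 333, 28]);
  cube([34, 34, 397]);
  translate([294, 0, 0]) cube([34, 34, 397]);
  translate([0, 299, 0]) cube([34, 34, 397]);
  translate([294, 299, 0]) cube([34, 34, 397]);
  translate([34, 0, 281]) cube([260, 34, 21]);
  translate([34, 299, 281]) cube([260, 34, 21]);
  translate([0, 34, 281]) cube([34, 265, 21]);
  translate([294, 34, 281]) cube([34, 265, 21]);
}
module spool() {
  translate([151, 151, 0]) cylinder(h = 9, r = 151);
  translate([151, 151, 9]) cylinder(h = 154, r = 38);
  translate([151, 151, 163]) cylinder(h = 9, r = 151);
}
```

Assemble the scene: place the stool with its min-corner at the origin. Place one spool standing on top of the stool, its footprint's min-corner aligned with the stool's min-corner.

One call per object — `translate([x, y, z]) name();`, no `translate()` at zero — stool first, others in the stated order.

stool();
translate([0, 0, 425]) spool();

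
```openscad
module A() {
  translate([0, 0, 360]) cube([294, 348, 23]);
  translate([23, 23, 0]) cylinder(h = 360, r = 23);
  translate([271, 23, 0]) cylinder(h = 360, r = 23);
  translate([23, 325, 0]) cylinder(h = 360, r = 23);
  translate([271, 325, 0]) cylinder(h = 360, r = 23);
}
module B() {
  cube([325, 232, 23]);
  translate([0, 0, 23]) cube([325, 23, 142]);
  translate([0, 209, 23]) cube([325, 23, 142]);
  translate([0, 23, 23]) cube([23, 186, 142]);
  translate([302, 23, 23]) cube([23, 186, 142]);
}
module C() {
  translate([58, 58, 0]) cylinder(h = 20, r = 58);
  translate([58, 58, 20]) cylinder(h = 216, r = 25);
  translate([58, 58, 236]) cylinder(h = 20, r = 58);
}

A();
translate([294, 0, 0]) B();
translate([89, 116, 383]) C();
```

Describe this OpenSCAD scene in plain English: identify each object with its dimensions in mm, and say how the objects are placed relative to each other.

A is a four-legged stool. The seat is 294×348 mm, 23 mm thick, top at z = 383 mm. It stands on four round legs, each 46 mm in diameter, from z = 0 to the seat underside, each leg's axis is inset half a diameter from the nearest pair of seat edges (so the leg's bounding box is flush with the corner).

B is an open storage box with external size 325×232×165 mm and wall thickness 23 mm (the base is also 23 mm thick). The base covers the whole footprint; the four walls stand on the base, with the y-facing walls full-width and the x-facing walls fitting between their inner faces.

C is a spool: two coaxial disc flanges of radius 58 mm and thickness 20 mm, joined by a core cylinder of radius 25 mm and height 216 mm. The lower flange rests on z = 0 and the three cylinders share a vertical axis.

The open box is against the stool's +x side, with their −y faces flush. The spool is on top of the stool, centred.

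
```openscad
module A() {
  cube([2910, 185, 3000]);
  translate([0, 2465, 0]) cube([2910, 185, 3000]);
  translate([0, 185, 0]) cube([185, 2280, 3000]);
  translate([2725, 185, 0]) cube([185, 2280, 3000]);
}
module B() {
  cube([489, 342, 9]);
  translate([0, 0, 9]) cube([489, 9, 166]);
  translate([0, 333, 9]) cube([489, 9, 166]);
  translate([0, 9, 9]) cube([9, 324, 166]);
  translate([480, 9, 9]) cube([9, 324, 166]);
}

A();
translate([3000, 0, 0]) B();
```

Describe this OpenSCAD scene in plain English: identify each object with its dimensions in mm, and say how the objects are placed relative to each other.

A is the wall frame of a small rectangular building: four walls, each 3000 mm tall and 185 mm thick, enclosing a footprint 2910 mm (x) by 2650 mm (y) outside-to-outside, with no floor or roof. The front and back walls (the −y and +y sides) span the full width; the two side walls fit between them.

B is an open-topped rectangular box: outside dimensions 489×342×175 mm, with a uniform wall and base thickness of 9 mm. The base is a full 489×342 slab on the floor; four walls sit on top of the base. The front and back walls (the −y and +y sides) span the full width; the two side walls fit between them.

The open box is on the floor beside the house frame on its +x side.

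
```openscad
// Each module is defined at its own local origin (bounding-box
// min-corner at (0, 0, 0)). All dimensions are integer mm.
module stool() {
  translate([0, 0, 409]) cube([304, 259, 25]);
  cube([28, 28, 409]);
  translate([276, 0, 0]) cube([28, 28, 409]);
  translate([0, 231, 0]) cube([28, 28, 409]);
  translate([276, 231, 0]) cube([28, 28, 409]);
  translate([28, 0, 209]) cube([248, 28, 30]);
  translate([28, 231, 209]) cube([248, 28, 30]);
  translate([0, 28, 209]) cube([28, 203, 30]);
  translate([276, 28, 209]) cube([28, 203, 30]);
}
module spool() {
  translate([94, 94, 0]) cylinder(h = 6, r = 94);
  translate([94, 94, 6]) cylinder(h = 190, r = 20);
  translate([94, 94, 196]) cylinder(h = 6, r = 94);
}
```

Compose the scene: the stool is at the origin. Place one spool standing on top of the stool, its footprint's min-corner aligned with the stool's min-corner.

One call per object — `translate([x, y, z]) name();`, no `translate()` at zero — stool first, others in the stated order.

stool();
translate([0, 0, 434]) spool();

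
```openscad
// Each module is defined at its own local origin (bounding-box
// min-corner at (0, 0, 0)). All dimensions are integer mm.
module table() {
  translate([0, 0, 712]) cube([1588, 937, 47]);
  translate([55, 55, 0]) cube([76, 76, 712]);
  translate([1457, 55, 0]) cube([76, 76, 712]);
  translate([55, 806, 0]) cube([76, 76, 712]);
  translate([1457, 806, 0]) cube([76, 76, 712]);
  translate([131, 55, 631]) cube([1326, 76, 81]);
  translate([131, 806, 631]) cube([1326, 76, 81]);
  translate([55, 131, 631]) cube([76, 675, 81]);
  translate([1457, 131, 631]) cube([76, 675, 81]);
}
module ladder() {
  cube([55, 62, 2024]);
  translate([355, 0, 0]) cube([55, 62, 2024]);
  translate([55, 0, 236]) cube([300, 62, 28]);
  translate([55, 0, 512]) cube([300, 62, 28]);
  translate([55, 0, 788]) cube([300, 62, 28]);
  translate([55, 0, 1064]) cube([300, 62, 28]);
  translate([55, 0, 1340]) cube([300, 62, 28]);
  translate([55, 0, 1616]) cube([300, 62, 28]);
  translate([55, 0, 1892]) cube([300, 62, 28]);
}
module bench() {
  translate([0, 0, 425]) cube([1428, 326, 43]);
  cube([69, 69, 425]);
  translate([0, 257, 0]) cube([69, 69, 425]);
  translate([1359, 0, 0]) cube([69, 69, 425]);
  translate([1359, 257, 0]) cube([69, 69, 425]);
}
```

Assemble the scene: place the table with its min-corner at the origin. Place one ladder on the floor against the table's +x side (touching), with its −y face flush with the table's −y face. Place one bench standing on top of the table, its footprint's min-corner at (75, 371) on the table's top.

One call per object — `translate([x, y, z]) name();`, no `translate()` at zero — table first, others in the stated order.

table();
translate([1588, 0, 0]) ladder();
translate([75, 371, 759]) bench();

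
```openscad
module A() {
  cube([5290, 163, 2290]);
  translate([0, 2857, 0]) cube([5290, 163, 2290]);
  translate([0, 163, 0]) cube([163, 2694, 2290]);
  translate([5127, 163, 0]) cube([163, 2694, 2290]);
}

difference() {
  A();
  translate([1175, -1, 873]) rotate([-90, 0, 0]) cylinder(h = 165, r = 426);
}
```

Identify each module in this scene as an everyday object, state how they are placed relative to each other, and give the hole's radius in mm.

A is a house frame. The house frame has a circular hole through its front wall. The hole's radius is 426 mm.

The subtracted cylinder has r = 426 mm.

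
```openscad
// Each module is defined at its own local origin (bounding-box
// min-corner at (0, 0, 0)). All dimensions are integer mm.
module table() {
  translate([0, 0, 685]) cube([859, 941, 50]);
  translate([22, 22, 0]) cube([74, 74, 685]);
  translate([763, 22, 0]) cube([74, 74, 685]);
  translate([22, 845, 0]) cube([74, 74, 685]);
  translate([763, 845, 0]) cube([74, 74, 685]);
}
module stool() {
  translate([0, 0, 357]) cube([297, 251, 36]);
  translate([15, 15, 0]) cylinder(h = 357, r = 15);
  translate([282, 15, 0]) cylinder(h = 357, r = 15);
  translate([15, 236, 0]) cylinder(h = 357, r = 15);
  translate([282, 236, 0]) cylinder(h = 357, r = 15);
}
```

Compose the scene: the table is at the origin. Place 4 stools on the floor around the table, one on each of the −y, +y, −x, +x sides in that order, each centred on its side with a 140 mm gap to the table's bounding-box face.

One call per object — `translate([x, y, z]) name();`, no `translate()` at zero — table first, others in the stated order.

table();
translate([281, -391, 0]) stool();
translate([281, 1081, 0]) stool();
translate([-437, 345, 0]) stool();
translate([999, 345, 0]) stool();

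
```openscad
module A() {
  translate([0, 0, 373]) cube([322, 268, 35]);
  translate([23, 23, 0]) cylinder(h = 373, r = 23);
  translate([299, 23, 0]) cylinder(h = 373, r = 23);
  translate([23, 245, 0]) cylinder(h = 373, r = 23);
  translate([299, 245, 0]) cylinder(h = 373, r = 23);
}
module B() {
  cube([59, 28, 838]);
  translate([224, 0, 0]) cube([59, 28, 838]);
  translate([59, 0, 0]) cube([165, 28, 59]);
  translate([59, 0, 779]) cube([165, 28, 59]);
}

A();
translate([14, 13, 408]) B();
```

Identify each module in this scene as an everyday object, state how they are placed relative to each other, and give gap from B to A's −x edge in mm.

A is a stool. B is a picture frame. The picture frame is on top of the stool. The gap from the picture frame to the stool's −x edge is 14 mm.

The picture frame's min-x is at 14; the stool's min-x is 0; gap = 14 mm.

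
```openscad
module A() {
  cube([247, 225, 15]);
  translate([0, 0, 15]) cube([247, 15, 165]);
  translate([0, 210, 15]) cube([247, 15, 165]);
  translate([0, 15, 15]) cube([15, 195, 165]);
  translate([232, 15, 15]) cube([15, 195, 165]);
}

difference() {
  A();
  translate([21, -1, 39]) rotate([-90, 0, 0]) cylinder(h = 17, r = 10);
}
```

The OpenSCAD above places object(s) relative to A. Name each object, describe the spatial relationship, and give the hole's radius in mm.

The subtracted cylinder has r = 10 mm.

A is an open box. The open box has a circular hole through its front wall. The hole's radius is 10 mm.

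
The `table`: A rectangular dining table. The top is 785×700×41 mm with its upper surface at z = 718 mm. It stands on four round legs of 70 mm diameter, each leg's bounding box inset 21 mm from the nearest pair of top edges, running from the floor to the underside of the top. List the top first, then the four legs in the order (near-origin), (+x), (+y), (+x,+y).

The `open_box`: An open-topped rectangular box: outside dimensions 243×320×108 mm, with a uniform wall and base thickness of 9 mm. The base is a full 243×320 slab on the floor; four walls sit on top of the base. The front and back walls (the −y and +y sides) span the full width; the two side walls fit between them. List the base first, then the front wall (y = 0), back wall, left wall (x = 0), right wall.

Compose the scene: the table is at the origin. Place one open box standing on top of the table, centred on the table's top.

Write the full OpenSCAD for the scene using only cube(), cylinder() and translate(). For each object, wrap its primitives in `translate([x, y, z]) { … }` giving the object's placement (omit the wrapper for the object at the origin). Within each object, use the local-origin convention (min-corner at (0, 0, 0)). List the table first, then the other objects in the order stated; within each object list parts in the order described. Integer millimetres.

translate([0, 0, 677]) cube([785, 700, 41]);
translate([56, 56, 0]) cylinder(h = 677, r = 35);
translate([729, 56, 0]) cylinder(h = 677, r = 35);
translate([56, 644, 0]) cylinder(h = 677, r = 35);
translate([729, 644, 0]) cylinder(h = 677, r = 35);
translate([271, 190, 718]) {
  cube([243, 320, 9]);
  translate([0, 0, 9]) cube([243, 9, 99]);
  translate([0, 311, 9]) cube([243, 9, 99]);
  translate([0, 9, 9]) cube([9, 302, 99]);
  translate([234, 9, 9]) cube([9, 302, 99]);
}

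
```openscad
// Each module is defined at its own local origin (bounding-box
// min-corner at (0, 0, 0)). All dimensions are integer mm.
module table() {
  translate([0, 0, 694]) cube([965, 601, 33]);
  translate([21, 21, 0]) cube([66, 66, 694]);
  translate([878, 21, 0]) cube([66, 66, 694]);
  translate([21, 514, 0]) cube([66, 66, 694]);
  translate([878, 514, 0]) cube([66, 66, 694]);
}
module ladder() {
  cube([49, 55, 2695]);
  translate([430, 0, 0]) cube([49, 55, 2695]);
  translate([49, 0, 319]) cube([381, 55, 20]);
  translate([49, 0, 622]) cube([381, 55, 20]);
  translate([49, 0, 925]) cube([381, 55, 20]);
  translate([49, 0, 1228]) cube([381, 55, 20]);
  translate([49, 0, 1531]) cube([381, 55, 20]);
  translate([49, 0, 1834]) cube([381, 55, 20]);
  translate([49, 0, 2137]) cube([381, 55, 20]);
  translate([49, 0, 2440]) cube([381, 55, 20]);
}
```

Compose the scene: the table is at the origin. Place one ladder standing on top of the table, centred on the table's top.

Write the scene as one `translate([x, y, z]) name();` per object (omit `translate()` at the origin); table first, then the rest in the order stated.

table();
translate([243, 273, 727]) ladder();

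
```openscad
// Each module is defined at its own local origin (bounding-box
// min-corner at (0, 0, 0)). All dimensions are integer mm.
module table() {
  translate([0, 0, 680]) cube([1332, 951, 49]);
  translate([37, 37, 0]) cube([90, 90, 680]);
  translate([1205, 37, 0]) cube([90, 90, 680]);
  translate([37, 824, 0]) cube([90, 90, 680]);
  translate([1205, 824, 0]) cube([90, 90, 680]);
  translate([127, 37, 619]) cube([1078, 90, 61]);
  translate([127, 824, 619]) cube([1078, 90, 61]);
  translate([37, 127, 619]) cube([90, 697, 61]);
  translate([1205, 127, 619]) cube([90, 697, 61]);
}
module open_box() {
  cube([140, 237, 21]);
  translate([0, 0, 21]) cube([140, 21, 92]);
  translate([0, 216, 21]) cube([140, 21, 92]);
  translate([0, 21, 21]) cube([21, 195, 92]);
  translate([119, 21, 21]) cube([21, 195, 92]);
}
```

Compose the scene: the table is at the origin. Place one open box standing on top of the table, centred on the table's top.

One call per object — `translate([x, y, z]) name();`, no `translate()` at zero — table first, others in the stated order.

table();
translate([596, 357, 729]) open_box();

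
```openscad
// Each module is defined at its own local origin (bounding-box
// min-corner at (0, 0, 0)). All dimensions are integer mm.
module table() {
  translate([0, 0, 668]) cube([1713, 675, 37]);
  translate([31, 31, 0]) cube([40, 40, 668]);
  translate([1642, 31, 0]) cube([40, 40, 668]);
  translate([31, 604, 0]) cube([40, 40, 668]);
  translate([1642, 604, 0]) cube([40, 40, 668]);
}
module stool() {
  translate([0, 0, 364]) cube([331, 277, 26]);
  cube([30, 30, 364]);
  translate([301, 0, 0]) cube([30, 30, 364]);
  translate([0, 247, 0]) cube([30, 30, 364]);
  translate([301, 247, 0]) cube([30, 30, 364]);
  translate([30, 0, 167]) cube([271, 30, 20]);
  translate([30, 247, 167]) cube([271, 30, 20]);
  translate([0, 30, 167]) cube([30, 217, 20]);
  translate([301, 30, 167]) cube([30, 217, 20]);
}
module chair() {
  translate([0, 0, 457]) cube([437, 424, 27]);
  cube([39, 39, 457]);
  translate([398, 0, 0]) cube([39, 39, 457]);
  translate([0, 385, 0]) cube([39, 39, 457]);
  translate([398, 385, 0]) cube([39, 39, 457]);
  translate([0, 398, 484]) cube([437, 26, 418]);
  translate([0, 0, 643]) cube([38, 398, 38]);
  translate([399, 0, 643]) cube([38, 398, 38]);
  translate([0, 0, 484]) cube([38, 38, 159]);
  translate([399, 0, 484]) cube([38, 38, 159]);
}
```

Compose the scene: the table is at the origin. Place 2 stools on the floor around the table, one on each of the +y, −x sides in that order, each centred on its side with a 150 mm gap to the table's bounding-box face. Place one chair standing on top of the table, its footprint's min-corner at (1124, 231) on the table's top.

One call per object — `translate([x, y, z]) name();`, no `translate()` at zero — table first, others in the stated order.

table();
translate([691, 825, 0]) stool();
translate([-481, 199, 0]) stool();
translate([1124, 231, 705]) chair();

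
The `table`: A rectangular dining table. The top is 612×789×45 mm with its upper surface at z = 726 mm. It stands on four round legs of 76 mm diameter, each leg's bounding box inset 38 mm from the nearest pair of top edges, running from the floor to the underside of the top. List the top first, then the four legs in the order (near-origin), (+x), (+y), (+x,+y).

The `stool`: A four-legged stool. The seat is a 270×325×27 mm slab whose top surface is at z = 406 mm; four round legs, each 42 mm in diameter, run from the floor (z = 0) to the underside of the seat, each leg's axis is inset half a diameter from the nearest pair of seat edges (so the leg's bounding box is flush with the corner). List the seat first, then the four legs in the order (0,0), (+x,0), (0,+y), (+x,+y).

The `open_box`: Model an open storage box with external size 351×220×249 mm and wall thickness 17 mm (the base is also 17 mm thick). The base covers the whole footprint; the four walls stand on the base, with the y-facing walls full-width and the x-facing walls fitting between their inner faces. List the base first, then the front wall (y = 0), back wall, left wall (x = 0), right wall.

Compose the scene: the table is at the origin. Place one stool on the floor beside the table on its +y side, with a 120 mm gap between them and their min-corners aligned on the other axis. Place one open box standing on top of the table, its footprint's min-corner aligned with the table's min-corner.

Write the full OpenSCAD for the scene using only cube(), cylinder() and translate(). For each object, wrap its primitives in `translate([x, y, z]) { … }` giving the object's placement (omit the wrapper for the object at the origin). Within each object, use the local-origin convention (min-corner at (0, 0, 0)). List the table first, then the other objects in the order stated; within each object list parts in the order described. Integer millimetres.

translate([0, 0, 681]) cube([612, 789, 45]);
translate([76, 76, 0]) cylinder(h = 681, r = 38);
translate([536, 76, 0]) cylinder(h = 681, r = 38);
translate([76, 713, 0]) cylinder(h = 681, r = 38);
translate([536, 713, 0]) cylinder(h = 681, r = 38);
translate([0, 909, 0]) {
  translate([0, 0, 379]) cube([270, 325, 27]);
  translate([21, 21, 0]) cylinder(h = 379, r = 21);
  translate([249, 21, 0]) cylinder(h = 379, r = 21);
  translate([21, 304, 0]) cylinder(h = 379, r = 21);
  translate([249, 304, 0]) cylinder(h = 379, r = 21);
}
translate([0, 0, 726]) {
  cube([351, 220, 17]);
  translate([0, 0, 17]) cube([351, 17, 232]);
  translate([0, 203, 17]) cube([351, 17, 232]);
  translate([0, 17, 17]) cube([17, 186, 232]);
  translate([334, 17, 17]) cube([17, 186, 232]);
}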